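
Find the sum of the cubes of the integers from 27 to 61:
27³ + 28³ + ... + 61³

Use ∑_{k=1}^{n} k³ = [n(n+1)/2]², then subtract the first 26 terms.
∑_{k=1}^{61} k³ = [61×62/2]² = 1891² = 3575881
∑_{k=1}^{26} k³ = [26×27/2]² = 351² = 123201
∑_{k=27}^{61} k³ = 3575881 - 123201 = 3452680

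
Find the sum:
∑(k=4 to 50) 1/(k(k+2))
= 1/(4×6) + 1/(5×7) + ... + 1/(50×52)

Partial fractions: 1/(k(k+2)) = (1/2)[1/k - 1/(k+2)]
Telescoping leaves the first two and last two terms:
= (1/2)[1/4 + 1/5 - 1/51 - 1/52]
= 1363/6630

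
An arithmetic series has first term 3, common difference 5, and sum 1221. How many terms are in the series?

Using S = n/2 × [2a + (n-1)d]
1221 = n/2 × [2(3) + (n-1)(5)]
1221 = n/2 × [6 + 5n - 5]
2442 = n × [1 + 5n]
5n² + (1)n - 2442 = 0
Discriminant: Δ = (1)² - 4(5)(-2442) = 1 + 48840 = 48841
√Δ = 221
n = [-(1) + √Δ] / (2·5) = (-1 + 221) / 10 = 220 / 10 = 22
(The negative root is discarded since n must be a positive integer.)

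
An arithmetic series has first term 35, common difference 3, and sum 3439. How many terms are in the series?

Using S = n/2 × [2a + (n-1)d]
3439 = n/2 × [2(35) + (n-1)(3)]
3439 = n/2 × [70 + 3n - 3]
6878 = n × [67 + 3n]
3n² + (67)n - 6878 = 0
Discriminant: Δ = (67)² - 4(3)(-6878) = 4489 + 82536 = 87025
√Δ = 295
n = [-(67) + √Δ] / (2·3) = (-67 + 295) / 6 = 228 / 6 = 38
(The negative root is discarded since n must be a positive integer.)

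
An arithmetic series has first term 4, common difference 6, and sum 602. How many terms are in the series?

Using S = n/2 × [2a + (n-1)d]
602 = n/2 × [2(4) + (n-1)(6)]
602 = n/2 × [8 + 6n - 6]
1204 = n × [2 + 6n]
6n² + (2)n - 1204 = 0
Discriminant: Δ = (2)² - 4(6)(-1204) = 4 + 28896 = 28900
√Δ = 170
n = [-(2) + √Δ] / (2·6) = (-2 + 170) / 12 = 168 / 12 = 14
(The negative root is discarded since n must be a positive integer.)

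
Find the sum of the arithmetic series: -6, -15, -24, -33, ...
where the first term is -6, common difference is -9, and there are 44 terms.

Sₙ = n/2 × (first + last)
Last term = a + (n-1)d = -6 + (44-1)×(-9) = -393
S_44 = 44/2 × (-6 + (-393))
S_44 = 44/2 × (-399) = -8778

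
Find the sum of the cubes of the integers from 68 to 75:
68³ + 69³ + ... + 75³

Use ∑_{k=1}^{n} k³ = [n(n+1)/2]², then subtract the first 67 terms.
∑_{k=1}^{75} k³ = [75×76/2]² = 2850² = 8122500
∑_{k=1}^{67} k³ = [67×68/2]² = 2278² = 5189284
∑_{k=68}^{75} k³ = 8122500 - 5189284 = 2933216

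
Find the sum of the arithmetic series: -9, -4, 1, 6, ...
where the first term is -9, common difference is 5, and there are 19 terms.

Sₙ = n/2 × (first + last)
Last term = a + (n-1)d = -9 + (19-1)×5 = 81
S_19 = 19/2 × (-9 + 81)
S_19 = 19/2 × 72 = 684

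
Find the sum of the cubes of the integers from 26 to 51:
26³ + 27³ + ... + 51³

Use ∑_{k=1}^{n} k³ = [n(n+1)/2]², then subtract the first 25 terms.
∑_{k=1}^{51} k³ = [51×52/2]² = 1326² = 1758276
∑_{k=1}^{25} k³ = [25×26/2]² = 325² = 105625
∑_{k=26}^{51} k³ = 1758276 - 105625 = 1652651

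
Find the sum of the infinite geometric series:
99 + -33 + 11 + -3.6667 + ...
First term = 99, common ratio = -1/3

For |r| < 1, S = a / (1 - r)
S = 99 / (1 - (-1/3))
S = 99 / (4/3)
S = 297/4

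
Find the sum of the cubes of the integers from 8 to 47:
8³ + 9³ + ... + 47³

Use ∑_{k=1}^{n} k³ = [n(n+1)/2]², then subtract the first 7 terms.
∑_{k=1}^{47} k³ = [47×48/2]² = 1128² = 1272384
∑_{k=1}^{7} k³ = [7×8/2]² = 28² = 784
∑_{k=8}^{47} k³ = 1272384 - 784 = 1271600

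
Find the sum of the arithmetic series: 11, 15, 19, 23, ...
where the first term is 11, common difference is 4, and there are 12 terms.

Sₙ = n/2 × (first + last)
Last term = a + (n-1)d = 11 + (12-1)×4 = 55
S_12 = 12/2 × (11 + 55)
S_12 = 12/2 × 66 = 396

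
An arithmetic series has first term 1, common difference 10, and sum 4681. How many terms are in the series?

Using S = n/2 × [2a + (n-1)d]
4681 = n/2 × [2(1) + (n-1)(10)]
4681 = n/2 × [2 + 10n - 10]
9362 = n × [-8 + 10n]
10n² + (-8)n - 9362 = 0
Discriminant: Δ = (-8)² - 4(10)(-9362) = 64 + 374480 = 374544
√Δ = 612
n = [-(-8) + √Δ] / (2·10) = (8 + 612) / 20 = 620 / 20 = 31
(The negative root is discarded since n must be a positive integer.)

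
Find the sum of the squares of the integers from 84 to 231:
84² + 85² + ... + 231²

Use ∑_{k=1}^{n} k² = n(n+1)(2n+1)/6, then subtract the first 83 terms.
∑_{k=1}^{231} k² = 231×232×463/6 = 4135516
∑_{k=1}^{83} k² = 83×84×167/6 = 194054
∑_{k=84}^{231} k² = 4135516 - 194054 = 3941462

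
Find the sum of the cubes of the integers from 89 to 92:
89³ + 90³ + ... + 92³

Use ∑_{k=1}^{n} k³ = [n(n+1)/2]², then subtract the first 88 terms.
∑_{k=1}^{92} k³ = [92×93/2]² = 4278² = 18301284
∑_{k=1}^{88} k³ = [88×89/2]² = 3916² = 15335056
∑_{k=89}^{92} k³ = 18301284 - 15335056 = 2966228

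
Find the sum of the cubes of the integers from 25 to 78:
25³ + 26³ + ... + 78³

Use ∑_{k=1}^{n} k³ = [n(n+1)/2]², then subtract the first 24 terms.
∑_{k=1}^{78} k³ = [78×79/2]² = 3081² = 9492561
∑_{k=1}^{24} k³ = [24×25/2]² = 300² = 90000
∑_{k=25}^{78} k³ = 9492561 - 90000 = 9402561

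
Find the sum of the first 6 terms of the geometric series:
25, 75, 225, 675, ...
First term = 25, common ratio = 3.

Sₙ = a(1 - rⁿ) / (1 - r)
S_6 = 25(1 - 3^6) / (1 - 3)
S_6 = 25(1 - 729) / (-2)
S_6 = 9100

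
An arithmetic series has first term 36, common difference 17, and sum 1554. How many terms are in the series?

Using S = n/2 × [2a + (n-1)d]
1554 = n/2 × [2(36) + (n-1)(17)]
1554 = n/2 × [72 + 17n - 17]
3108 = n × [55 + 17n]
17n² + (55)n - 3108 = 0
Discriminant: Δ = (55)² - 4(17)(-3108) = 3025 + 211344 = 214369
√Δ = 463
n = [-(55) + √Δ] / (2·17) = (-55 + 463) / 34 = 408 / 34 = 12
(The negative root is discarded since n must be a positive integer.)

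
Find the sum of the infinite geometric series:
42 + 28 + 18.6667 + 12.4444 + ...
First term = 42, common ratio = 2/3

For |r| < 1, S = a / (1 - r)
S = 42 / (1 - (2/3))
S = 42 / (1/3)
S = 126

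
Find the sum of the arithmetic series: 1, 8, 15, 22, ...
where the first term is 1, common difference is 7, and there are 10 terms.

Sₙ = n/2 × (first + last)
Last term = a + (n-1)d = 1 + (10-1)×7 = 64
S_10 = 10/2 × (1 + 64)
S_10 = 10/2 × 65 = 325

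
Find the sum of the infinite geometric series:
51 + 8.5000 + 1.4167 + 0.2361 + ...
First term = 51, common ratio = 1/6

For |r| < 1, S = a / (1 - r)
S = 51 / (1 - (1/6))
S = 51 / (5/6)
S = 306/5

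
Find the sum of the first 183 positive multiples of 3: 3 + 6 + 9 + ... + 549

Factor out 3: = 3(1 + 2 + ... + 183) = 3 × n(n+1)/2
= 3 × 183×184/2
= 3 × 16836
= 50508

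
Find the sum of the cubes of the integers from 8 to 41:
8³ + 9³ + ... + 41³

Use ∑_{k=1}^{n} k³ = [n(n+1)/2]², then subtract the first 7 terms.
∑_{k=1}^{41} k³ = [41×42/2]² = 861² = 741321
∑_{k=1}^{7} k³ = [7×8/2]² = 28² = 784
∑_{k=8}^{41} k³ = 741321 - 784 = 740537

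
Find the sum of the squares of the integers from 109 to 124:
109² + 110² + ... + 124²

Use ∑_{k=1}^{n} k² = n(n+1)(2n+1)/6, then subtract the first 108 terms.
∑_{k=1}^{124} k² = 124×125×249/6 = 643250
∑_{k=1}^{108} k² = 108×109×217/6 = 425754
∑_{k=109}^{124} k² = 643250 - 425754 = 217496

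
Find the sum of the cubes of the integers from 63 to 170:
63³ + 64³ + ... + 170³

Use ∑_{k=1}^{n} k³ = [n(n+1)/2]², then subtract the first 62 terms.
∑_{k=1}^{170} k³ = [170×171/2]² = 14535² = 211266225
∑_{k=1}^{62} k³ = [62×63/2]² = 1953² = 3814209
∑_{k=63}^{170} k³ = 211266225 - 3814209 = 207452016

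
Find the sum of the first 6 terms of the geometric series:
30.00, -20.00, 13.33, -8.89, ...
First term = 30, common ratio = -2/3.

Sₙ = a(1 - rⁿ) / (1 - r)
S_6 = 30(1 - (-2/3)^6) / (1 - (-2/3))
S_6 = 30(1 - (64/729)) / (5/3)
S_6 = 1330/81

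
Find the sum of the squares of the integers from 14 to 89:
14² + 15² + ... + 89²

Use ∑_{k=1}^{n} k² = n(n+1)(2n+1)/6, then subtract the first 13 terms.
∑_{k=1}^{89} k² = 89×90×179/6 = 238965
∑_{k=1}^{13} k² = 13×14×27/6 = 819
∑_{k=14}^{89} k² = 238965 - 819 = 238146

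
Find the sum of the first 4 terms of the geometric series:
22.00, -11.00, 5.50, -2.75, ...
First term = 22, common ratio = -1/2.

Sₙ = a(1 - rⁿ) / (1 - r)
S_4 = 22(1 - (-1/2)^4) / (1 - (-1/2))
S_4 = 22(1 - (1/16)) / (3/2)
S_4 = 55/4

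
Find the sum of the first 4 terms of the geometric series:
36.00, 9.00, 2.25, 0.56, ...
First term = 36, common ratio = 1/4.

Sₙ = a(1 - rⁿ) / (1 - r)
S_4 = 36(1 - (1/4)^4) / (1 - (1/4))
S_4 = 36(1 - (1/256)) / (3/4)
S_4 = 765/16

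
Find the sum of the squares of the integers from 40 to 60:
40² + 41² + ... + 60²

Use ∑_{k=1}^{n} k² = n(n+1)(2n+1)/6, then subtract the first 39 terms.
∑_{k=1}^{60} k² = 60×61×121/6 = 73810
∑_{k=1}^{39} k² = 39×40×79/6 = 20540
∑_{k=40}^{60} k² = 73810 - 20540 = 53270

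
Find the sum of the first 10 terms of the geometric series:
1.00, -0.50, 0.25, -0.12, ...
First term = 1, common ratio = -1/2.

Sₙ = a(1 - rⁿ) / (1 - r)
S_10 = 1(1 - (-1/2)^10) / (1 - (-1/2))
S_10 = 1(1 - (1/1024)) / (3/2)
S_10 = 341/512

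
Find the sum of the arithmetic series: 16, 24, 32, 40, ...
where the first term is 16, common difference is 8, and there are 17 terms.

Sₙ = n/2 × (first + last)
Last term = a + (n-1)d = 16 + (17-1)×8 = 144
S_17 = 17/2 × (16 + 144)
S_17 = 17/2 × 160 = 1360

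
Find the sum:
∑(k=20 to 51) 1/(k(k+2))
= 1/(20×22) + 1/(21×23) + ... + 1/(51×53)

Partial fractions: 1/(k(k+2)) = (1/2)[1/k - 1/(k+2)]
Telescoping leaves the first two and last two terms:
= (1/2)[1/20 + 1/21 - 1/52 - 1/53]
= 2153/72345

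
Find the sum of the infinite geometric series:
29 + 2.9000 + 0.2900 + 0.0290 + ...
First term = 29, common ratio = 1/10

For |r| < 1, S = a / (1 - r)
S = 29 / (1 - (1/10))
S = 29 / (9/10)
S = 290/9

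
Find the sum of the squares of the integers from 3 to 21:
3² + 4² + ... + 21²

Use ∑_{k=1}^{n} k² = n(n+1)(2n+1)/6, then subtract the first 2 terms.
∑_{k=1}^{21} k² = 21×22×43/6 = 3311
∑_{k=1}^{2} k² = 2×3×5/6 = 5
∑_{k=3}^{21} k² = 3311 - 5 = 3306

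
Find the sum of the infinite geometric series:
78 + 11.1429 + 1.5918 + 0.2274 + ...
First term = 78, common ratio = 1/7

For |r| < 1, S = a / (1 - r)
S = 78 / (1 - (1/7))
S = 78 / (6/7)
S = 91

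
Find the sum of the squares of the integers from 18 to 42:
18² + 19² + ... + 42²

Use ∑_{k=1}^{n} k² = n(n+1)(2n+1)/6, then subtract the first 17 terms.
∑_{k=1}^{42} k² = 42×43×85/6 = 25585
∑_{k=1}^{17} k² = 17×18×35/6 = 1785
∑_{k=18}^{42} k² = 25585 - 1785 = 23800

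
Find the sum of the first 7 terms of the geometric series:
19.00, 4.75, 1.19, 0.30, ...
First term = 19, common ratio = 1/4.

Sₙ = a(1 - rⁿ) / (1 - r)
S_7 = 19(1 - (1/4)^7) / (1 - (1/4))
S_7 = 19(1 - (1/16384)) / (3/4)
S_7 = 103759/4096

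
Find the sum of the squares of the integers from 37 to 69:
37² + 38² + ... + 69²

Use ∑_{k=1}^{n} k² = n(n+1)(2n+1)/6, then subtract the first 36 terms.
∑_{k=1}^{69} k² = 69×70×139/6 = 111895
∑_{k=1}^{36} k² = 36×37×73/6 = 16206
∑_{k=37}^{69} k² = 111895 - 16206 = 95689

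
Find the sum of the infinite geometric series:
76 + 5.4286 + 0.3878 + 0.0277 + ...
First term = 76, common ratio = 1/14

For |r| < 1, S = a / (1 - r)
S = 76 / (1 - (1/14))
S = 76 / (13/14)
S = 1064/13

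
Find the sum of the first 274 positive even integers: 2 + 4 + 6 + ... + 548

Sum of first n even numbers = n(n+1)
= 274×275
= 75350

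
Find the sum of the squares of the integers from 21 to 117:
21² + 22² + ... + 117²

Use ∑_{k=1}^{n} k² = n(n+1)(2n+1)/6, then subtract the first 20 terms.
∑_{k=1}^{117} k² = 117×118×235/6 = 540735
∑_{k=1}^{20} k² = 20×21×41/6 = 2870
∑_{k=21}^{117} k² = 540735 - 2870 = 537865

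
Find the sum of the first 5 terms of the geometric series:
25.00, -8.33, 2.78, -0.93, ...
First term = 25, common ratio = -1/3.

Sₙ = a(1 - rⁿ) / (1 - r)
S_5 = 25(1 - (-1/3)^5) / (1 - (-1/3))
S_5 = 25(1 - (-1/243)) / (4/3)
S_5 = 1525/81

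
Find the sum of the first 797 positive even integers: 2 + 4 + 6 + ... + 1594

Sum of first n even numbers = n(n+1)
= 797×798
= 636006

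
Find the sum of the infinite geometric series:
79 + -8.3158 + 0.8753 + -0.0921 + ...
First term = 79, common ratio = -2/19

For |r| < 1, S = a / (1 - r)
S = 79 / (1 - (-2/19))
S = 79 / (21/19)
S = 1501/21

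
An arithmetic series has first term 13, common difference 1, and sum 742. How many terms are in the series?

Using S = n/2 × [2a + (n-1)d]
742 = n/2 × [2(13) + (n-1)(1)]
742 = n/2 × [26 + 1n - 1]
1484 = n × [25 + 1n]
1n² + (25)n - 1484 = 0
Discriminant: Δ = (25)² - 4(1)(-1484) = 625 + 5936 = 6561
√Δ = 81
n = [-(25) + √Δ] / (2·1) = (-25 + 81) / 2 = 56 / 2 = 28
(The negative root is discarded since n must be a positive integer.)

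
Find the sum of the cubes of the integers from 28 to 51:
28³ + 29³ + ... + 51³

Use ∑_{k=1}^{n} k³ = [n(n+1)/2]², then subtract the first 27 terms.
∑_{k=1}^{51} k³ = [51×52/2]² = 1326² = 1758276
∑_{k=1}^{27} k³ = [27×28/2]² = 378² = 142884
∑_{k=28}^{51} k³ = 1758276 - 142884 = 1615392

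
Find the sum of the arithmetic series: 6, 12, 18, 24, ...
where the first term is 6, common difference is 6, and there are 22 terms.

Sₙ = n/2 × (first + last)
Last term = a + (n-1)d = 6 + (22-1)×6 = 132
S_22 = 22/2 × (6 + 132)
S_22 = 22/2 × 138 = 1518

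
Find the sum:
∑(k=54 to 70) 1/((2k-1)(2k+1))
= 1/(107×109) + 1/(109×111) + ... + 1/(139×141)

Partial fractions: 1/((2k-1)(2k+1)) = (1/2)[1/(2k-1) - 1/(2k+1)]
The series telescopes:
= (1/2)[1/107 - 1/141]
= 17/15087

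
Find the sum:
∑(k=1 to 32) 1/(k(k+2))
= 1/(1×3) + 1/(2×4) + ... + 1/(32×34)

Partial fractions: 1/(k(k+2)) = (1/2)[1/k - 1/(k+2)]
Telescoping leaves the first two and last two terms:
= (1/2)[1/1 + 1/2 - 1/33 - 1/34]
= 404/561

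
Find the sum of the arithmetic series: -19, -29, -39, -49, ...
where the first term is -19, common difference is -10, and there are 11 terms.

Sₙ = n/2 × (first + last)
Last term = a + (n-1)d = -19 + (11-1)×(-10) = -119
S_11 = 11/2 × (-19 + (-119))
S_11 = 11/2 × (-138) = -759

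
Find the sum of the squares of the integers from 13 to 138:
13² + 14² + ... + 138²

Use ∑_{k=1}^{n} k² = n(n+1)(2n+1)/6, then subtract the first 12 terms.
∑_{k=1}^{138} k² = 138×139×277/6 = 885569
∑_{k=1}^{12} k² = 12×13×25/6 = 650
∑_{k=13}^{138} k² = 885569 - 650 = 884919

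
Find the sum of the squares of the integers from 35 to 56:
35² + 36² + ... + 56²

Use ∑_{k=1}^{n} k² = n(n+1)(2n+1)/6, then subtract the first 34 terms.
∑_{k=1}^{56} k² = 56×57×113/6 = 60116
∑_{k=1}^{34} k² = 34×35×69/6 = 13685
∑_{k=35}^{56} k² = 60116 - 13685 = 46431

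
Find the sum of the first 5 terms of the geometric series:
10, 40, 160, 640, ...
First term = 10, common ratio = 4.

Sₙ = a(1 - rⁿ) / (1 - r)
S_5 = 10(1 - 4^5) / (1 - 4)
S_5 = 10(1 - 1024) / (-3)
S_5 = 3410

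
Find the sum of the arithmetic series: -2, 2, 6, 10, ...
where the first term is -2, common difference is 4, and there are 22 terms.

Sₙ = n/2 × (first + last)
Last term = a + (n-1)d = -2 + (22-1)×4 = 82
S_22 = 22/2 × (-2 + 82)
S_22 = 22/2 × 80 = 880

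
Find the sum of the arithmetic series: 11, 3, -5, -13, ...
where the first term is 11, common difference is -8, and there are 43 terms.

Sₙ = n/2 × (first + last)
Last term = a + (n-1)d = 11 + (43-1)×(-8) = -325
S_43 = 43/2 × (11 + (-325))
S_43 = 43/2 × (-314) = -6751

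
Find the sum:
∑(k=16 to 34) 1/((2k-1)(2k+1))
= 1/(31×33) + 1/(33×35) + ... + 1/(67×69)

Partial fractions: 1/((2k-1)(2k+1)) = (1/2)[1/(2k-1) - 1/(2k+1)]
The series telescopes:
= (1/2)[1/31 - 1/69]
= 19/2139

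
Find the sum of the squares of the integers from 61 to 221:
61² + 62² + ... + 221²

Use ∑_{k=1}^{n} k² = n(n+1)(2n+1)/6, then subtract the first 60 terms.
∑_{k=1}^{221} k² = 221×222×443/6 = 3622411
∑_{k=1}^{60} k² = 60×61×121/6 = 73810
∑_{k=61}^{221} k² = 3622411 - 73810 = 3548601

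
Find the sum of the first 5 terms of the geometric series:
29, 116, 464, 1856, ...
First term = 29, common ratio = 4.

Sₙ = a(1 - rⁿ) / (1 - r)
S_5 = 29(1 - 4^5) / (1 - 4)
S_5 = 29(1 - 1024) / (-3)
S_5 = 9889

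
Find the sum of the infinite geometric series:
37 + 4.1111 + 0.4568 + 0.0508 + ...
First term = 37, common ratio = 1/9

For |r| < 1, S = a / (1 - r)
S = 37 / (1 - (1/9))
S = 37 / (8/9)
S = 333/8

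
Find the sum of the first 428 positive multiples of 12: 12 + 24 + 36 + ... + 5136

Factor out 12: = 12(1 + 2 + ... + 428) = 12 × n(n+1)/2
= 12 × 428×429/2
= 12 × 91806
= 1101672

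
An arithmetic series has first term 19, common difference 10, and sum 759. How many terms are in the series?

Using S = n/2 × [2a + (n-1)d]
759 = n/2 × [2(19) + (n-1)(10)]
759 = n/2 × [38 + 10n - 10]
1518 = n × [28 + 10n]
10n² + (28)n - 1518 = 0
Discriminant: Δ = (28)² - 4(10)(-1518) = 784 + 60720 = 61504
√Δ = 248
n = [-(28) + √Δ] / (2·10) = (-28 + 248) / 20 = 220 / 20 = 11
(The negative root is discarded since n must be a positive integer.)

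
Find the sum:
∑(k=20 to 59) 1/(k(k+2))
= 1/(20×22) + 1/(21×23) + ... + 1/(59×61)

Partial fractions: 1/(k(k+2)) = (1/2)[1/k - 1/(k+2)]
Telescoping leaves the first two and last two terms:
= (1/2)[1/20 + 1/21 - 1/60 - 1/61]
= 827/25620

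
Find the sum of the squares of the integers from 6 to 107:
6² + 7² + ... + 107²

Use ∑_{k=1}^{n} k² = n(n+1)(2n+1)/6, then subtract the first 5 terms.
∑_{k=1}^{107} k² = 107×108×215/6 = 414090
∑_{k=1}^{5} k² = 5×6×11/6 = 55
∑_{k=6}^{107} k² = 414090 - 55 = 414035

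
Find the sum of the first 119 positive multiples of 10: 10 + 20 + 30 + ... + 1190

Factor out 10: = 10(1 + 2 + ... + 119) = 10 × n(n+1)/2
= 10 × 119×120/2
= 10 × 7140
= 71400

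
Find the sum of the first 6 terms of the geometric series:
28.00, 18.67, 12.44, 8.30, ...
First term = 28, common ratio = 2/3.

Sₙ = a(1 - rⁿ) / (1 - r)
S_6 = 28(1 - (2/3)^6) / (1 - (2/3))
S_6 = 28(1 - (64/729)) / (1/3)
S_6 = 18620/243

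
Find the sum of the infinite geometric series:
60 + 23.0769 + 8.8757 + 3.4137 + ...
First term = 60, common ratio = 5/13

For |r| < 1, S = a / (1 - r)
S = 60 / (1 - (5/13))
S = 60 / (8/13)
S = 195/2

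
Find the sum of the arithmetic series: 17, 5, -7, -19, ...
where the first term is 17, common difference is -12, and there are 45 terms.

Sₙ = n/2 × (first + last)
Last term = a + (n-1)d = 17 + (45-1)×(-12) = -511
S_45 = 45/2 × (17 + (-511))
S_45 = 45/2 × (-494) = -11115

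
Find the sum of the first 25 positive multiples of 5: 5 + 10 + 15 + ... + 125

Factor out 5: = 5(1 + 2 + ... + 25) = 5 × n(n+1)/2
= 5 × 25×26/2
= 5 × 325
= 1625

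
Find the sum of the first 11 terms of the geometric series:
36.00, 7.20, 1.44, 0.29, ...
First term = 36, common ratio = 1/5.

Sₙ = a(1 - rⁿ) / (1 - r)
S_11 = 36(1 - (1/5)^11) / (1 - (1/5))
S_11 = 36(1 - (1/48828125)) / (4/5)
S_11 = 439453116/9765625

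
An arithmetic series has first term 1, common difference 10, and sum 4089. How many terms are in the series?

Using S = n/2 × [2a + (n-1)d]
4089 = n/2 × [2(1) + (n-1)(10)]
4089 = n/2 × [2 + 10n - 10]
8178 = n × [-8 + 10n]
10n² + (-8)n - 8178 = 0
Discriminant: Δ = (-8)² - 4(10)(-8178) = 64 + 327120 = 327184
√Δ = 572
n = [-(-8) + √Δ] / (2·10) = (8 + 572) / 20 = 580 / 20 = 29
(The negative root is discarded since n must be a positive integer.)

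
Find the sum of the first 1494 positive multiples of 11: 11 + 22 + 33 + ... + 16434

Factor out 11: = 11(1 + 2 + ... + 1494) = 11 × n(n+1)/2
= 11 × 1494×1495/2
= 11 × 1116765
= 12284415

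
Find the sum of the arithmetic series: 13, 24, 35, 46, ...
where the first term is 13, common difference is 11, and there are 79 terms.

Sₙ = n/2 × (first + last)
Last term = a + (n-1)d = 13 + (79-1)×11 = 871
S_79 = 79/2 × (13 + 871)
S_79 = 79/2 × 884 = 34918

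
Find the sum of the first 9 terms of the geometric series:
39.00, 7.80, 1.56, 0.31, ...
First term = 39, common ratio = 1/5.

Sₙ = a(1 - rⁿ) / (1 - r)
S_9 = 39(1 - (1/5)^9) / (1 - (1/5))
S_9 = 39(1 - (1/1953125)) / (4/5)
S_9 = 19042959/390625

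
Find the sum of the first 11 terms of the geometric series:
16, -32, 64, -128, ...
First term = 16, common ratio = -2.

Sₙ = a(1 - rⁿ) / (1 - r)
S_11 = 16(1 - (-2)^11) / (1 - (-2))
S_11 = 16(1 - (-2048)) / (3)
S_11 = 10928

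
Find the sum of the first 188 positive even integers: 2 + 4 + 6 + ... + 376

Sum of first n even numbers = n(n+1)
= 188×189
= 35532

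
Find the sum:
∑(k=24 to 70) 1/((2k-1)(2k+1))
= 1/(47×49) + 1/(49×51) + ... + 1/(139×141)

Partial fractions: 1/((2k-1)(2k+1)) = (1/2)[1/(2k-1) - 1/(2k+1)]
The series telescopes:
= (1/2)[1/47 - 1/141]
= 1/141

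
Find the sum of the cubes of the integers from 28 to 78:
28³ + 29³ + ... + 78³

Use ∑_{k=1}^{n} k³ = [n(n+1)/2]², then subtract the first 27 terms.
∑_{k=1}^{78} k³ = [78×79/2]² = 3081² = 9492561
∑_{k=1}^{27} k³ = [27×28/2]² = 378² = 142884
∑_{k=28}^{78} k³ = 9492561 - 142884 = 9349677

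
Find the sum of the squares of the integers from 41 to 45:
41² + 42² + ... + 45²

Use ∑_{k=1}^{n} k² = n(n+1)(2n+1)/6, then subtract the first 40 terms.
∑_{k=1}^{45} k² = 45×46×91/6 = 31395
∑_{k=1}^{40} k² = 40×41×81/6 = 22140
∑_{k=41}^{45} k² = 31395 - 22140 = 9255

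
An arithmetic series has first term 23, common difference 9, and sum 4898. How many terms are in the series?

Using S = n/2 × [2a + (n-1)d]
4898 = n/2 × [2(23) + (n-1)(9)]
4898 = n/2 × [46 + 9n - 9]
9796 = n × [37 + 9n]
9n² + (37)n - 9796 = 0
Discriminant: Δ = (37)² - 4(9)(-9796) = 1369 + 352656 = 354025
√Δ = 595
n = [-(37) + √Δ] / (2·9) = (-37 + 595) / 18 = 558 / 18 = 31
(The negative root is discarded since n must be a positive integer.)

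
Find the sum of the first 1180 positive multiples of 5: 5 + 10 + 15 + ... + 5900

Factor out 5: = 5(1 + 2 + ... + 1180) = 5 × n(n+1)/2
= 5 × 1180×1181/2
= 5 × 696790
= 3483950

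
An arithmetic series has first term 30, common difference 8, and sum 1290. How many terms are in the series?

Using S = n/2 × [2a + (n-1)d]
1290 = n/2 × [2(30) + (n-1)(8)]
1290 = n/2 × [60 + 8n - 8]
2580 = n × [52 + 8n]
8n² + (52)n - 2580 = 0
Discriminant: Δ = (52)² - 4(8)(-2580) = 2704 + 82560 = 85264
√Δ = 292
n = [-(52) + √Δ] / (2·8) = (-52 + 292) / 16 = 240 / 16 = 15
(The negative root is discarded since n must be a positive integer.)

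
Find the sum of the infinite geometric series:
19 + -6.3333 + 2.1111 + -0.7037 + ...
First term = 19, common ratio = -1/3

For |r| < 1, S = a / (1 - r)
S = 19 / (1 - (-1/3))
S = 19 / (4/3)
S = 57/4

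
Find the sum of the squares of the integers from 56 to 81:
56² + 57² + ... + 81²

Use ∑_{k=1}^{n} k² = n(n+1)(2n+1)/6, then subtract the first 55 terms.
∑_{k=1}^{81} k² = 81×82×163/6 = 180441
∑_{k=1}^{55} k² = 55×56×111/6 = 56980
∑_{k=56}^{81} k² = 180441 - 56980 = 123461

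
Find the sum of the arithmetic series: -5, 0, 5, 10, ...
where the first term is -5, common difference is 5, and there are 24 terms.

Sₙ = n/2 × (first + last)
Last term = a + (n-1)d = -5 + (24-1)×5 = 110
S_24 = 24/2 × (-5 + 110)
S_24 = 24/2 × 105 = 1260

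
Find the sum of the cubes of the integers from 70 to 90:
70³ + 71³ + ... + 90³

Use ∑_{k=1}^{n} k³ = [n(n+1)/2]², then subtract the first 69 terms.
∑_{k=1}^{90} k³ = [90×91/2]² = 4095² = 16769025
∑_{k=1}^{69} k³ = [69×70/2]² = 2415² = 5832225
∑_{k=70}^{90} k³ = 16769025 - 5832225 = 10936800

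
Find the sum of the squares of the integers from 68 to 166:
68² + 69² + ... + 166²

Use ∑_{k=1}^{n} k² = n(n+1)(2n+1)/6, then subtract the first 67 terms.
∑_{k=1}^{166} k² = 166×167×333/6 = 1538571
∑_{k=1}^{67} k² = 67×68×135/6 = 102510
∑_{k=68}^{166} k² = 1538571 - 102510 = 1436061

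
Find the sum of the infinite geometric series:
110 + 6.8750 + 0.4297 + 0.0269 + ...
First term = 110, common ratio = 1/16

For |r| < 1, S = a / (1 - r)
S = 110 / (1 - (1/16))
S = 110 / (15/16)
S = 352/3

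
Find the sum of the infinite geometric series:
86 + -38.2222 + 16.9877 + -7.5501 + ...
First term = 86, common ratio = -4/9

For |r| < 1, S = a / (1 - r)
S = 86 / (1 - (-4/9))
S = 86 / (13/9)
S = 774/13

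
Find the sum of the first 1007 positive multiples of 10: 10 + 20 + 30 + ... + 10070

Factor out 10: = 10(1 + 2 + ... + 1007) = 10 × n(n+1)/2
= 10 × 1007×1008/2
= 10 × 507528
= 5075280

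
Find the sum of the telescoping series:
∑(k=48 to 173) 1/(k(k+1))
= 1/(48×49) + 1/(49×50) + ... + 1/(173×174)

Partial fractions: 1/(k(k+1)) = 1/k - 1/(k+1)
The series telescopes:
= (1/48 - 1/49) + (1/49 - 1/50) + ... + (1/173 - 1/174)
= 1/48 - 1/174
= 7/464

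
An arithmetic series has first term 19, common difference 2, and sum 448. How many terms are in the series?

Using S = n/2 × [2a + (n-1)d]
448 = n/2 × [2(19) + (n-1)(2)]
448 = n/2 × [38 + 2n - 2]
896 = n × [36 + 2n]
2n² + (36)n - 896 = 0
Discriminant: Δ = (36)² - 4(2)(-896) = 1296 + 7168 = 8464
√Δ = 92
n = [-(36) + √Δ] / (2·2) = (-36 + 92) / 4 = 56 / 4 = 14
(The negative root is discarded since n must be a positive integer.)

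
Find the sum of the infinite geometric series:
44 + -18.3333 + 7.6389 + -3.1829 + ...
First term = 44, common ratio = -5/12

For |r| < 1, S = a / (1 - r)
S = 44 / (1 - (-5/12))
S = 44 / (17/12)
S = 528/17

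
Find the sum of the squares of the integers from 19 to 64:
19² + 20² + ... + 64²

Use ∑_{k=1}^{n} k² = n(n+1)(2n+1)/6, then subtract the first 18 terms.
∑_{k=1}^{64} k² = 64×65×129/6 = 89440
∑_{k=1}^{18} k² = 18×19×37/6 = 2109
∑_{k=19}^{64} k² = 89440 - 2109 = 87331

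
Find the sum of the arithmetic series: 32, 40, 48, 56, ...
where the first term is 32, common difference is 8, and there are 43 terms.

Sₙ = n/2 × (first + last)
Last term = a + (n-1)d = 32 + (43-1)×8 = 368
S_43 = 43/2 × (32 + 368)
S_43 = 43/2 × 400 = 8600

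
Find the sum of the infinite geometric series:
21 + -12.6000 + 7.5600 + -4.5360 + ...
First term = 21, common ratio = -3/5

For |r| < 1, S = a / (1 - r)
S = 21 / (1 - (-3/5))
S = 21 / (8/5)
S = 105/8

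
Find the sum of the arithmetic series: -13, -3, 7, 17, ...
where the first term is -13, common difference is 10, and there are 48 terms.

Sₙ = n/2 × (first + last)
Last term = a + (n-1)d = -13 + (48-1)×10 = 457
S_48 = 48/2 × (-13 + 457)
S_48 = 48/2 × 444 = 10656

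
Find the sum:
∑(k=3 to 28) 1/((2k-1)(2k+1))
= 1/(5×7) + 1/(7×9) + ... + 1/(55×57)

Partial fractions: 1/((2k-1)(2k+1)) = (1/2)[1/(2k-1) - 1/(2k+1)]
The series telescopes:
= (1/2)[1/5 - 1/57]
= 26/285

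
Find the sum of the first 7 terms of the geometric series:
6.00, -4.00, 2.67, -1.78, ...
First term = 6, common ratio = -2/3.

Sₙ = a(1 - rⁿ) / (1 - r)
S_7 = 6(1 - (-2/3)^7) / (1 - (-2/3))
S_7 = 6(1 - (-128/2187)) / (5/3)
S_7 = 926/243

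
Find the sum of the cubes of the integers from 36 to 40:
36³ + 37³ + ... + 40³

Use ∑_{k=1}^{n} k³ = [n(n+1)/2]², then subtract the first 35 terms.
∑_{k=1}^{40} k³ = [40×41/2]² = 820² = 672400
∑_{k=1}^{35} k³ = [35×36/2]² = 630² = 396900
∑_{k=36}^{40} k³ = 672400 - 396900 = 275500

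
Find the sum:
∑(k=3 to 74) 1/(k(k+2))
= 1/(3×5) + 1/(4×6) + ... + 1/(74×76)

Partial fractions: 1/(k(k+2)) = (1/2)[1/k - 1/(k+2)]
Telescoping leaves the first two and last two terms:
= (1/2)[1/3 + 1/4 - 1/75 - 1/76]
= 529/1900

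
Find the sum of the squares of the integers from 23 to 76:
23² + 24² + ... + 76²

Use ∑_{k=1}^{n} k² = n(n+1)(2n+1)/6, then subtract the first 22 terms.
∑_{k=1}^{76} k² = 76×77×153/6 = 149226
∑_{k=1}^{22} k² = 22×23×45/6 = 3795
∑_{k=23}^{76} k² = 149226 - 3795 = 145431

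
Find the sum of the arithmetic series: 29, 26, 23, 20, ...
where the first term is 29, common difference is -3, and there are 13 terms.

Sₙ = n/2 × (first + last)
Last term = a + (n-1)d = 29 + (13-1)×(-3) = -7
S_13 = 13/2 × (29 + (-7))
S_13 = 13/2 × 22 = 143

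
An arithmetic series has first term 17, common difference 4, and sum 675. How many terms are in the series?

Using S = n/2 × [2a + (n-1)d]
675 = n/2 × [2(17) + (n-1)(4)]
675 = n/2 × [34 + 4n - 4]
1350 = n × [30 + 4n]
4n² + (30)n - 1350 = 0
Discriminant: Δ = (30)² - 4(4)(-1350) = 900 + 21600 = 22500
√Δ = 150
n = [-(30) + √Δ] / (2·4) = (-30 + 150) / 8 = 120 / 8 = 15
(The negative root is discarded since n must be a positive integer.)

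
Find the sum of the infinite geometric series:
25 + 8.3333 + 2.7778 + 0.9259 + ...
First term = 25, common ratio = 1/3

For |r| < 1, S = a / (1 - r)
S = 25 / (1 - (1/3))
S = 25 / (2/3)
S = 75/2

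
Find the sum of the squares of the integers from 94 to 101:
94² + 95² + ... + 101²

Use ∑_{k=1}^{n} k² = n(n+1)(2n+1)/6, then subtract the first 93 terms.
∑_{k=1}^{101} k² = 101×102×203/6 = 348551
∑_{k=1}^{93} k² = 93×94×187/6 = 272459
∑_{k=94}^{101} k² = 348551 - 272459 = 76092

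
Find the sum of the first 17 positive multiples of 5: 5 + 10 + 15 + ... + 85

Factor out 5: = 5(1 + 2 + ... + 17) = 5 × n(n+1)/2
= 5 × 17×18/2
= 5 × 153
= 765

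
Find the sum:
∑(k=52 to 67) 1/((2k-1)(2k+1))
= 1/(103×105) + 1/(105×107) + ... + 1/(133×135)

Partial fractions: 1/((2k-1)(2k+1)) = (1/2)[1/(2k-1) - 1/(2k+1)]
The series telescopes:
= (1/2)[1/103 - 1/135]
= 16/13905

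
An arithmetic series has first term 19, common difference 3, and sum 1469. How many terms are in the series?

Using S = n/2 × [2a + (n-1)d]
1469 = n/2 × [2(19) + (n-1)(3)]
1469 = n/2 × [38 + 3n - 3]
2938 = n × [35 + 3n]
3n² + (35)n - 2938 = 0
Discriminant: Δ = (35)² - 4(3)(-2938) = 1225 + 35256 = 36481
√Δ = 191
n = [-(35) + √Δ] / (2·3) = (-35 + 191) / 6 = 156 / 6 = 26
(The negative root is discarded since n must be a positive integer.)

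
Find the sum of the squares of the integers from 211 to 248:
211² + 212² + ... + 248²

Use ∑_{k=1}^{n} k² = n(n+1)(2n+1)/6, then subtract the first 210 terms.
∑_{k=1}^{248} k² = 248×249×497/6 = 5115124
∑_{k=1}^{210} k² = 210×211×421/6 = 3109085
∑_{k=211}^{248} k² = 5115124 - 3109085 = 2006039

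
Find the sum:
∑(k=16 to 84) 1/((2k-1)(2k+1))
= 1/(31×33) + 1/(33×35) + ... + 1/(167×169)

Partial fractions: 1/((2k-1)(2k+1)) = (1/2)[1/(2k-1) - 1/(2k+1)]
The series telescopes:
= (1/2)[1/31 - 1/169]
= 69/5239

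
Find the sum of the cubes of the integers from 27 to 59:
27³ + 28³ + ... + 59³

Use ∑_{k=1}^{n} k³ = [n(n+1)/2]², then subtract the first 26 terms.
∑_{k=1}^{59} k³ = [59×60/2]² = 1770² = 3132900
∑_{k=1}^{26} k³ = [26×27/2]² = 351² = 123201
∑_{k=27}^{59} k³ = 3132900 - 123201 = 3009699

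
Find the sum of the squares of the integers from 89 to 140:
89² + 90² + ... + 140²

Use ∑_{k=1}^{n} k² = n(n+1)(2n+1)/6, then subtract the first 88 terms.
∑_{k=1}^{140} k² = 140×141×281/6 = 924490
∑_{k=1}^{88} k² = 88×89×177/6 = 231044
∑_{k=89}^{140} k² = 924490 - 231044 = 693446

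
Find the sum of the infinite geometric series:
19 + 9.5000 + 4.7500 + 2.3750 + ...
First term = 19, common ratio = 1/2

For |r| < 1, S = a / (1 - r)
S = 19 / (1 - (1/2))
S = 19 / (1/2)
S = 38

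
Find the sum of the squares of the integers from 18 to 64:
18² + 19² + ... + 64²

Use ∑_{k=1}^{n} k² = n(n+1)(2n+1)/6, then subtract the first 17 terms.
∑_{k=1}^{64} k² = 64×65×129/6 = 89440
∑_{k=1}^{17} k² = 17×18×35/6 = 1785
∑_{k=18}^{64} k² = 89440 - 1785 = 87655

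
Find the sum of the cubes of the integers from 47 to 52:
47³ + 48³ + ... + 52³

Use ∑_{k=1}^{n} k³ = [n(n+1)/2]², then subtract the first 46 terms.
∑_{k=1}^{52} k³ = [52×53/2]² = 1378² = 1898884
∑_{k=1}^{46} k³ = [46×47/2]² = 1081² = 1168561
∑_{k=47}^{52} k³ = 1898884 - 1168561 = 730323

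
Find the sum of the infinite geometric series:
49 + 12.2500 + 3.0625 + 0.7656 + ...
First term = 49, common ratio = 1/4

For |r| < 1, S = a / (1 - r)
S = 49 / (1 - (1/4))
S = 49 / (3/4)
S = 196/3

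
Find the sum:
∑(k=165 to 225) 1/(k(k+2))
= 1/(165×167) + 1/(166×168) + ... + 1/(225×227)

Partial fractions: 1/(k(k+2)) = (1/2)[1/k - 1/(k+2)]
Telescoping leaves the first two and last two terms:
= (1/2)[1/165 + 1/166 - 1/226 - 1/227]
= 1143323/702580890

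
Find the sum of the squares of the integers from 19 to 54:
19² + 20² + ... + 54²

Use ∑_{k=1}^{n} k² = n(n+1)(2n+1)/6, then subtract the first 18 terms.
∑_{k=1}^{54} k² = 54×55×109/6 = 53955
∑_{k=1}^{18} k² = 18×19×37/6 = 2109
∑_{k=19}^{54} k² = 53955 - 2109 = 51846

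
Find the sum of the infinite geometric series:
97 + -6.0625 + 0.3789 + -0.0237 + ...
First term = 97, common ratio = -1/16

For |r| < 1, S = a / (1 - r)
S = 97 / (1 - (-1/16))
S = 97 / (17/16)
S = 1552/17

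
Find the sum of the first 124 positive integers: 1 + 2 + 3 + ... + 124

Formula: ∑k = n(n+1)/2
= 124×125/2
= 15500/2
= 7750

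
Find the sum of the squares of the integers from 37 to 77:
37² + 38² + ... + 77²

Use ∑_{k=1}^{n} k² = n(n+1)(2n+1)/6, then subtract the first 36 terms.
∑_{k=1}^{77} k² = 77×78×155/6 = 155155
∑_{k=1}^{36} k² = 36×37×73/6 = 16206
∑_{k=37}^{77} k² = 155155 - 16206 = 138949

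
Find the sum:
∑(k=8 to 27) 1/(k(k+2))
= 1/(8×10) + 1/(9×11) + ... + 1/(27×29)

Partial fractions: 1/(k(k+2)) = (1/2)[1/k - 1/(k+2)]
Telescoping leaves the first two and last two terms:
= (1/2)[1/8 + 1/9 - 1/28 - 1/29]
= 2425/29232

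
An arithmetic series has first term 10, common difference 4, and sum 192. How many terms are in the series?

Using S = n/2 × [2a + (n-1)d]
192 = n/2 × [2(10) + (n-1)(4)]
192 = n/2 × [20 + 4n - 4]
384 = n × [16 + 4n]
4n² + (16)n - 384 = 0
Discriminant: Δ = (16)² - 4(4)(-384) = 256 + 6144 = 6400
√Δ = 80
n = [-(16) + √Δ] / (2·4) = (-16 + 80) / 8 = 64 / 8 = 8
(The negative root is discarded since n must be a positive integer.)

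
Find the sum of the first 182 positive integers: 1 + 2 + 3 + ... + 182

Formula: ∑k = n(n+1)/2
= 182×183/2
= 33306/2
= 16653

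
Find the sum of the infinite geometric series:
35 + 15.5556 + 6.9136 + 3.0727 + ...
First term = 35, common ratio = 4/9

For |r| < 1, S = a / (1 - r)
S = 35 / (1 - (4/9))
S = 35 / (5/9)
S = 63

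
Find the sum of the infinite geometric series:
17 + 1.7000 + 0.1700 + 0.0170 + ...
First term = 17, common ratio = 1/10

For |r| < 1, S = a / (1 - r)
S = 17 / (1 - (1/10))
S = 17 / (9/10)
S = 170/9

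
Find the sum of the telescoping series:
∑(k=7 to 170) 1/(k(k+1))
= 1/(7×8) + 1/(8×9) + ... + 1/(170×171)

Partial fractions: 1/(k(k+1)) = 1/k - 1/(k+1)
The series telescopes:
= (1/7 - 1/8) + (1/8 - 1/9) + ... + (1/170 - 1/171)
= 1/7 - 1/171
= 164/1197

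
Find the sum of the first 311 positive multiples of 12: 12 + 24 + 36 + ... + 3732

Factor out 12: = 12(1 + 2 + ... + 311) = 12 × n(n+1)/2
= 12 × 311×312/2
= 12 × 48516
= 582192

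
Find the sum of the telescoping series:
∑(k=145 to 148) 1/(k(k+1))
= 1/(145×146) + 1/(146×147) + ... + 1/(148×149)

Partial fractions: 1/(k(k+1)) = 1/k - 1/(k+1)
The series telescopes:
= (1/145 - 1/146) + (1/146 - 1/147) + ... + (1/148 - 1/149)
= 1/145 - 1/149
= 4/21605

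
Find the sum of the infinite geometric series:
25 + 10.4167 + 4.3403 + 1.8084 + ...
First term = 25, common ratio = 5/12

For |r| < 1, S = a / (1 - r)
S = 25 / (1 - (5/12))
S = 25 / (7/12)
S = 300/7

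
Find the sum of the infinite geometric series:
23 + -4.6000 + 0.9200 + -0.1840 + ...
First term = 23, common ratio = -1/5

For |r| < 1, S = a / (1 - r)
S = 23 / (1 - (-1/5))
S = 23 / (6/5)
S = 115/6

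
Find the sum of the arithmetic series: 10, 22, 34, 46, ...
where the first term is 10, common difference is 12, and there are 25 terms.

Sₙ = n/2 × (first + last)
Last term = a + (n-1)d = 10 + (25-1)×12 = 298
S_25 = 25/2 × (10 + 298)
S_25 = 25/2 × 308 = 3850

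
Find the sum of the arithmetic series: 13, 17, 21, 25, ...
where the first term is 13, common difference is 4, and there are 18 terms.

Sₙ = n/2 × (first + last)
Last term = a + (n-1)d = 13 + (18-1)×4 = 81
S_18 = 18/2 × (13 + 81)
S_18 = 18/2 × 94 = 846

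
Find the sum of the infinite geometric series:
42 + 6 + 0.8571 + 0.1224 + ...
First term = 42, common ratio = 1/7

For |r| < 1, S = a / (1 - r)
S = 42 / (1 - (1/7))
S = 42 / (6/7)
S = 49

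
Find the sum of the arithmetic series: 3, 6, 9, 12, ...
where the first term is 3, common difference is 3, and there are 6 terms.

Sₙ = n/2 × (first + last)
Last term = a + (n-1)d = 3 + (6-1)×3 = 18
S_6 = 6/2 × (3 + 18)
S_6 = 6/2 × 21 = 63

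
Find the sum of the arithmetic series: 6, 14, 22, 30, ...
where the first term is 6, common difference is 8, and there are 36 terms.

Sₙ = n/2 × (first + last)
Last term = a + (n-1)d = 6 + (36-1)×8 = 286
S_36 = 36/2 × (6 + 286)
S_36 = 36/2 × 292 = 5256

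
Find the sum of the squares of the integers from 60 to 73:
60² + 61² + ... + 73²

Use ∑_{k=1}^{n} k² = n(n+1)(2n+1)/6, then subtract the first 59 terms.
∑_{k=1}^{73} k² = 73×74×147/6 = 132349
∑_{k=1}^{59} k² = 59×60×119/6 = 70210
∑_{k=60}^{73} k² = 132349 - 70210 = 62139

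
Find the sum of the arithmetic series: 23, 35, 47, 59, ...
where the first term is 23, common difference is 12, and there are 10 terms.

Sₙ = n/2 × (first + last)
Last term = a + (n-1)d = 23 + (10-1)×12 = 131
S_10 = 10/2 × (23 + 131)
S_10 = 10/2 × 154 = 770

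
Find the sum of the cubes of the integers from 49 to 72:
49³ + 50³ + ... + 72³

Use ∑_{k=1}^{n} k³ = [n(n+1)/2]², then subtract the first 48 terms.
∑_{k=1}^{72} k³ = [72×73/2]² = 2628² = 6906384
∑_{k=1}^{48} k³ = [48×49/2]² = 1176² = 1382976
∑_{k=49}^{72} k³ = 6906384 - 1382976 = 5523408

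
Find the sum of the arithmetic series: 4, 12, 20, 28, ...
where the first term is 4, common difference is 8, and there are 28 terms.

Sₙ = n/2 × (first + last)
Last term = a + (n-1)d = 4 + (28-1)×8 = 220
S_28 = 28/2 × (4 + 220)
S_28 = 28/2 × 224 = 3136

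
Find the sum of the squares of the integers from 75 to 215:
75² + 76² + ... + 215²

Use ∑_{k=1}^{n} k² = n(n+1)(2n+1)/6, then subtract the first 74 terms.
∑_{k=1}^{215} k² = 215×216×431/6 = 3335940
∑_{k=1}^{74} k² = 74×75×149/6 = 137825
∑_{k=75}^{215} k² = 3335940 - 137825 = 3198115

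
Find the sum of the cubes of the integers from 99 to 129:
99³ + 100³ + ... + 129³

Use ∑_{k=1}^{n} k³ = [n(n+1)/2]², then subtract the first 98 terms.
∑_{k=1}^{129} k³ = [129×130/2]² = 8385² = 70308225
∑_{k=1}^{98} k³ = [98×99/2]² = 4851² = 23532201
∑_{k=99}^{129} k³ = 70308225 - 23532201 = 46776024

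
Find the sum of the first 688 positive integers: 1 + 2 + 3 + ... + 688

Formula: ∑k = n(n+1)/2
= 688×689/2
= 474032/2
= 237016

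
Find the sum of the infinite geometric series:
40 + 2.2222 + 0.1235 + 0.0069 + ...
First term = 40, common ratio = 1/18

For |r| < 1, S = a / (1 - r)
S = 40 / (1 - (1/18))
S = 40 / (17/18)
S = 720/17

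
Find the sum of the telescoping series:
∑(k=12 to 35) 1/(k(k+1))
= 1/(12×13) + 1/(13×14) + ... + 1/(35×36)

Partial fractions: 1/(k(k+1)) = 1/k - 1/(k+1)
The series telescopes:
= (1/12 - 1/13) + (1/13 - 1/14) + ... + (1/35 - 1/36)
= 1/12 - 1/36
= 1/18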